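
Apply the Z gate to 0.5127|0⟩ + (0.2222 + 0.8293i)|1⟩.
0.5127|0⟩ + (-0.2222 - 0.8293i)|1⟩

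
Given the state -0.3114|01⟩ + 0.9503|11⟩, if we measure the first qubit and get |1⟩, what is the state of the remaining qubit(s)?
|1⟩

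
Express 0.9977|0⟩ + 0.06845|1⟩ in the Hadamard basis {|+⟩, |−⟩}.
0.7539|+⟩ + 0.6571|−⟩

With |ψ⟩ = α|0⟩ + β|1⟩, the Hadamard-basis coefficients are ⟨+|ψ⟩ = (α + β)/√2 and ⟨−|ψ⟩ = (α − β)/√2.
Here α = 0.9977, β = 0.06845: (α + β)/√2 = 0.7539, (α − β)/√2 = 0.6571.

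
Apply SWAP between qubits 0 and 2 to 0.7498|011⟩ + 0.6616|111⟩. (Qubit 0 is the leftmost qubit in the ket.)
0.7498|110⟩ + 0.6616|111⟩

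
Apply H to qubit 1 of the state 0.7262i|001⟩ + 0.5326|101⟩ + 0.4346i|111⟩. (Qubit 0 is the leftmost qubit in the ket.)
0.5135i|001⟩ + 0.5135i|011⟩ + (0.3766 + 0.3073i)|101⟩ + (0.3766 - 0.3073i)|111⟩

H on qubit 1 mixes each pair of kets that differ only in qubit 1: amplitudes (a, b) of (|…0…⟩, |…1…⟩) become ((a + b)/√2, (a − b)/√2). Kets absent from the input have amplitude 0.
(|001⟩, |011⟩): (a, b) = (0.7262i, 0) → (0.5135i, 0.5135i)
(|101⟩, |111⟩): (a, b) = (0.5326, 0.4346i) → ((0.3766 + 0.3073i), (0.3766 - 0.3073i))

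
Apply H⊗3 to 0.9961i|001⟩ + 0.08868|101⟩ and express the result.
(0.03135 + 0.3522i)|000⟩ + (-0.03135 - 0.3522i)|001⟩ + (0.03135 + 0.3522i)|010⟩ + (-0.03135 - 0.3522i)|011⟩ + (-0.03135 + 0.3522i)|100⟩ + (0.03135 - 0.3522i)|101⟩ + (-0.03135 + 0.3522i)|110⟩ + (0.03135 - 0.3522i)|111⟩

H⊗3 gives amp(|y⟩) = (1/2√2) Σ_x (−1)^(x·y) amp(|x⟩), where x·y is the number of positions in which both x and y have a 1.
|000⟩: (0.9961i + 0.08868)/(2√2) = (0.03135 + 0.3522i)
|001⟩: (-0.9961i - 0.08868)/(2√2) = (-0.03135 - 0.3522i)
|010⟩: (0.9961i + 0.08868)/(2√2) = (0.03135 + 0.3522i)
|011⟩: (-0.9961i - 0.08868)/(2√2) = (-0.03135 - 0.3522i)
|100⟩: (0.9961i - 0.08868)/(2√2) = (-0.03135 + 0.3522i)
|101⟩: (-0.9961i + 0.08868)/(2√2) = (0.03135 - 0.3522i)
|110⟩: (0.9961i - 0.08868)/(2√2) = (-0.03135 + 0.3522i)
|111⟩: (-0.9961i + 0.08868)/(2√2) = (0.03135 - 0.3522i)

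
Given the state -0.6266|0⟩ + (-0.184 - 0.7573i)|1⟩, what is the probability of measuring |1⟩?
0.6074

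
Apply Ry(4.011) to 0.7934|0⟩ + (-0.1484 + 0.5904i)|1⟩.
(-0.1995 - 0.5355i)|0⟩ + (0.7821 - 0.2486i)|1⟩

Ry(4.011) = [[cos(θ/2), −sin(θ/2)], [sin(θ/2), cos(θ/2)]]; θ = 4.011, cos(θ/2) ≈ -0.421142, sin(θ/2) ≈ 0.906995.
With a = amp(|0⟩) = 0.7934 and b = amp(|1⟩) = (-0.1484 + 0.5904i):
new amp(|0⟩) = (-0.421142)·a + (-0.906995)·b = (-0.1995 - 0.5355i)
new amp(|1⟩) = (0.906995)·a + (-0.421142)·b = (0.7821 - 0.2486i)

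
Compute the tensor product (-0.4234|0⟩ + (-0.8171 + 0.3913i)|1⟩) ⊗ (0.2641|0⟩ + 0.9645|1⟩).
-0.1118|00⟩ - 0.4084|01⟩ + (-0.2158 + 0.1033i)|10⟩ + (-0.7881 + 0.3774i)|11⟩

amp(|b₁b₂…⟩) = product of the factor amplitudes for bits b₁, b₂, …; only kets whose every factor amplitude is nonzero survive.
|00⟩: (-0.4234)(0.2641) = -0.1118
|01⟩: (-0.4234)(0.9645) = -0.4084
|10⟩: (-0.8171 + 0.3913i)(0.2641) = (-0.2158 + 0.1033i)
|11⟩: (-0.8171 + 0.3913i)(0.9645) = (-0.7881 + 0.3774i)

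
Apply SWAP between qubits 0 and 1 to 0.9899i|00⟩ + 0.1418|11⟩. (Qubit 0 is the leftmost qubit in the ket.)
0.9899i|00⟩ + 0.1418|11⟩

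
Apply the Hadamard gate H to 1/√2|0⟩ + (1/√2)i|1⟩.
(1/2 + (1/2)i)|0⟩ + (1/2 - (1/2)i)|1⟩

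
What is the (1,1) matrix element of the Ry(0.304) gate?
0.9885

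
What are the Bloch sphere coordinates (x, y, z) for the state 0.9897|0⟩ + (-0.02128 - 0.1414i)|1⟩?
(-0.04212, -0.2799, 0.9591)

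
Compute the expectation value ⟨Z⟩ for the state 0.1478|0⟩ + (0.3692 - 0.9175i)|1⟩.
-0.9563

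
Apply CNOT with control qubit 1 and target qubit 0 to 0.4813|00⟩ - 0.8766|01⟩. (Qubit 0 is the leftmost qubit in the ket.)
0.4813|00⟩ - 0.8766|11⟩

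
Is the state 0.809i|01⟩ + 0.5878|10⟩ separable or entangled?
Entangled

Writing the state as a|00⟩ + b|01⟩ + c|10⟩ + d|11⟩, it is a product state iff ad − bc = 0.
Here (a, b, c, d) = (0, 0.809i, 0.5878, 0): ad − bc = (0)(0) − (0.809i)(0.5878) = -0.4755i ≠ 0, so the state is entangled.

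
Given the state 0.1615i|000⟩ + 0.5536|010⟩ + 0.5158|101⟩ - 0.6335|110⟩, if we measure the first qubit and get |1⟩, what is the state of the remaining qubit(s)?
0.6314|01⟩ - 0.7755|10⟩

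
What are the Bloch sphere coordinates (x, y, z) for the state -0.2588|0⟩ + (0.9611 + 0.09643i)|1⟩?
(-0.4975, -0.04991, -0.866)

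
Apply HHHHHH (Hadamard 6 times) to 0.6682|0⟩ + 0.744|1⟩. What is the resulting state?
0.6682|0⟩ + 0.744|1⟩

H² = I, so an even number of Hadamards cancels: H^6 = I and the state is unchanged.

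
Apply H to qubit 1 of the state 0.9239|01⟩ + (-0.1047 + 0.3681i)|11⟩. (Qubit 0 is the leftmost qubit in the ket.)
0.6533|00⟩ - 0.6533|01⟩ + (-0.07403 + 0.2603i)|10⟩ + (0.07403 - 0.2603i)|11⟩

H on qubit 1 mixes each pair of kets that differ only in qubit 1: amplitudes (a, b) of (|…0…⟩, |…1…⟩) become ((a + b)/√2, (a − b)/√2). Kets absent from the input have amplitude 0.
(|00⟩, |01⟩): (a, b) = (0, 0.9239) → (0.6533, -0.6533)
(|10⟩, |11⟩): (a, b) = (0, (-0.1047 + 0.3681i)) → ((-0.07403 + 0.2603i), (0.07403 - 0.2603i))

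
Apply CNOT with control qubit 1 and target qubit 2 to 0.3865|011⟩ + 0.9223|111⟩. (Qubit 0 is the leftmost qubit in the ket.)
0.3865|010⟩ + 0.9223|110⟩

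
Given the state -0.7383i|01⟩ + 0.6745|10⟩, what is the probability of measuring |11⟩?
0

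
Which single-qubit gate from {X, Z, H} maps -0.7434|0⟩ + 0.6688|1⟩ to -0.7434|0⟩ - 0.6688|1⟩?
Z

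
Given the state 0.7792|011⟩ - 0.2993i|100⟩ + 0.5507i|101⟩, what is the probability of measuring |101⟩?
0.3033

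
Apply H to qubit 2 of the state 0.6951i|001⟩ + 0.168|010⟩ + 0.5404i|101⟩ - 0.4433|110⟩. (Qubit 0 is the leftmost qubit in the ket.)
0.4915i|000⟩ - 0.4915i|001⟩ + 0.1188|010⟩ + 0.1188|011⟩ + 0.3821i|100⟩ - 0.3821i|101⟩ - 0.3135|110⟩ - 0.3135|111⟩

H on qubit 2 mixes each pair of kets that differ only in qubit 2: amplitudes (a, b) of (|…0…⟩, |…1…⟩) become ((a + b)/√2, (a − b)/√2). Kets absent from the input have amplitude 0.
(|000⟩, |001⟩): (a, b) = (0, 0.6951i) → (0.4915i, -0.4915i)
(|010⟩, |011⟩): (a, b) = (0.168, 0) → (0.1188, 0.1188)
(|100⟩, |101⟩): (a, b) = (0, 0.5404i) → (0.3821i, -0.3821i)
(|110⟩, |111⟩): (a, b) = (-0.4433, 0) → (-0.3135, -0.3135)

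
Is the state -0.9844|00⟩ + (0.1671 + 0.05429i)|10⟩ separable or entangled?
Separable

Writing the state as a|00⟩ + b|01⟩ + c|10⟩ + d|11⟩, it is a product state iff ad − bc = 0.
Here (a, b, c, d) = (-0.9844, 0, (0.1671 + 0.05429i), 0): ad − bc = (-0.9844)(0) − (0)(0.1671 + 0.05429i) = 0, so the state is separable.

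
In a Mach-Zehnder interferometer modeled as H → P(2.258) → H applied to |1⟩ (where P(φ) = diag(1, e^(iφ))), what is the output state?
(0.8172 - 0.3865i)|0⟩ + (0.1828 + 0.3865i)|1⟩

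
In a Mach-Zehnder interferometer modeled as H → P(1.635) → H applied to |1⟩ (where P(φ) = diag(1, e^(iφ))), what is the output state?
(0.5321 - 0.499i)|0⟩ + (0.4679 + 0.499i)|1⟩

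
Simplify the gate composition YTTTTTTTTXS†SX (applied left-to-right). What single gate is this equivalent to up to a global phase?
Y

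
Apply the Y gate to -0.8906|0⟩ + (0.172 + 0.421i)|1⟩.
(0.421 - 0.172i)|0⟩ - 0.8906i|1⟩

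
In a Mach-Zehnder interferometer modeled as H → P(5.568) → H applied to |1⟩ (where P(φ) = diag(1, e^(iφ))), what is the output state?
(0.1225 + 0.3279i)|0⟩ + (0.8775 - 0.3279i)|1⟩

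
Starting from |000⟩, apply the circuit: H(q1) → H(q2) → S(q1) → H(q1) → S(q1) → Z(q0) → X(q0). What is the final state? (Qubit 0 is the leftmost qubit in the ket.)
(1/√8 + (1/√8)i)|100⟩ + (1/√8 + (1/√8)i)|101⟩ + (1/√8 + (1/√8)i)|110⟩ + (1/√8 + (1/√8)i)|111⟩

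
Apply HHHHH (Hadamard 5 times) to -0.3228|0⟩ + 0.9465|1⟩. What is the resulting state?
0.441|0⟩ - 0.8975|1⟩

H² = I, so H^5 = H: a single Hadamard. With (a, b) = (-0.3228, 0.9465), H gives ((a + b)/√2, (a − b)/√2) = (0.441, -0.8975).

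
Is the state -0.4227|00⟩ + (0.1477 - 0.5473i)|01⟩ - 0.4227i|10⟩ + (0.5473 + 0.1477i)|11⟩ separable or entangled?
Separable

Writing the state as a|00⟩ + b|01⟩ + c|10⟩ + d|11⟩, it is a product state iff ad − bc = 0.
Here (a, b, c, d) = (-0.4227, (0.1477 - 0.5473i), -0.4227i, (0.5473 + 0.1477i)): ad − bc = (-0.4227)(0.5473 + 0.1477i) − (0.1477 - 0.5473i)(-0.4227i) = 0, so the state is separable.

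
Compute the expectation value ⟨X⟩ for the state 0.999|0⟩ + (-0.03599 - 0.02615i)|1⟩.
-0.07191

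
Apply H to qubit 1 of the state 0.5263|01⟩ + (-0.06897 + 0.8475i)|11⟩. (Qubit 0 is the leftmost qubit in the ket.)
0.3722|00⟩ - 0.3722|01⟩ + (-0.04877 + 0.5993i)|10⟩ + (0.04877 - 0.5993i)|11⟩

H on qubit 1 mixes each pair of kets that differ only in qubit 1: amplitudes (a, b) of (|…0…⟩, |…1…⟩) become ((a + b)/√2, (a − b)/√2). Kets absent from the input have amplitude 0.
(|00⟩, |01⟩): (a, b) = (0, 0.5263) → (0.3722, -0.3722)
(|10⟩, |11⟩): (a, b) = (0, (-0.06897 + 0.8475i)) → ((-0.04877 + 0.5993i), (0.04877 - 0.5993i))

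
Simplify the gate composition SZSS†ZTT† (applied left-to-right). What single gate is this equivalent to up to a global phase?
S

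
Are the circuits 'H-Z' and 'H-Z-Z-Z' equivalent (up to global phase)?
Yes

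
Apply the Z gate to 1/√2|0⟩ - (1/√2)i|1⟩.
1/√2|0⟩ + (1/√2)i|1⟩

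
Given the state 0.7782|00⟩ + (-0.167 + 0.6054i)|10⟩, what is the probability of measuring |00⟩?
0.6056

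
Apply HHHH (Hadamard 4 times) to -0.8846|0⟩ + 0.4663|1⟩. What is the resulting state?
-0.8846|0⟩ + 0.4663|1⟩

H² = I, so an even number of Hadamards cancels: H^4 = I and the state is unchanged.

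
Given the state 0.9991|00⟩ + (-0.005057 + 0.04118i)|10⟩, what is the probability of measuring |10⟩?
0.001721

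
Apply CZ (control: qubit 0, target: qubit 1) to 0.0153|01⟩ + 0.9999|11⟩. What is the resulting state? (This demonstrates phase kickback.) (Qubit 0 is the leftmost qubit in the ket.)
0.0153|01⟩ - 0.9999|11⟩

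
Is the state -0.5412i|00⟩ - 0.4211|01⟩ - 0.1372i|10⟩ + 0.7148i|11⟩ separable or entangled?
Entangled

Writing the state as a|00⟩ + b|01⟩ + c|10⟩ + d|11⟩, it is a product state iff ad − bc = 0.
Here (a, b, c, d) = (-0.5412i, -0.4211, -0.1372i, 0.7148i): ad − bc = (-0.5412i)(0.7148i) − (-0.4211)(-0.1372i) = (0.3868 - 0.05777i) ≠ 0, so the state is entangled.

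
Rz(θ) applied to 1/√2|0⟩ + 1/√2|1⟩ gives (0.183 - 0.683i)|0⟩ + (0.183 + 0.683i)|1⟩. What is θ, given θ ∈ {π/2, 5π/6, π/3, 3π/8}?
5π/6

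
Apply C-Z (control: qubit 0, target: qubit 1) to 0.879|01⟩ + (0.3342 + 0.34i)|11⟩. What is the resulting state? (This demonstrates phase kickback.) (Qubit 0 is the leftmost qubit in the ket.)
0.879|01⟩ + (-0.3342 - 0.34i)|11⟩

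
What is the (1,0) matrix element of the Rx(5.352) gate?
-0.449i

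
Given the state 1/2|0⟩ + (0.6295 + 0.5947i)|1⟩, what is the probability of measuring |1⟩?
0.7499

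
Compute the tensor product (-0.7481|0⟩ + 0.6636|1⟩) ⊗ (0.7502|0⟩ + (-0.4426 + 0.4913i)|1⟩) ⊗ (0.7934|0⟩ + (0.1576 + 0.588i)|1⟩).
-0.4453|000⟩ + (-0.08845 - 0.33i)|001⟩ + (0.2627 - 0.2916i)|010⟩ + (0.2683 + 0.1368i)|011⟩ + 0.395|100⟩ + (0.07846 + 0.2927i)|101⟩ + (-0.233 + 0.2587i)|110⟩ + (-0.238 - 0.1213i)|111⟩

amp(|b₁b₂…⟩) = product of the factor amplitudes for bits b₁, b₂, …; only kets whose every factor amplitude is nonzero survive.
|000⟩: (-0.7481)(0.7502)(0.7934) = -0.4453
|001⟩: (-0.7481)(0.7502)(0.1576 + 0.588i) = (-0.08845 - 0.33i)
|010⟩: (-0.7481)(-0.4426 + 0.4913i)(0.7934) = (0.2627 - 0.2916i)
|011⟩: (-0.7481)(-0.4426 + 0.4913i)(0.1576 + 0.588i) = (0.2683 + 0.1368i)
|100⟩: (0.6636)(0.7502)(0.7934) = 0.395
|101⟩: (0.6636)(0.7502)(0.1576 + 0.588i) = (0.07846 + 0.2927i)
|110⟩: (0.6636)(-0.4426 + 0.4913i)(0.7934) = (-0.233 + 0.2587i)
|111⟩: (0.6636)(-0.4426 + 0.4913i)(0.1576 + 0.588i) = (-0.238 - 0.1213i)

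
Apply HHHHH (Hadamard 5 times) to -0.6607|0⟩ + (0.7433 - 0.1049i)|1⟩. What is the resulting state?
(0.05841 - 0.07418i)|0⟩ + (-0.9928 + 0.07418i)|1⟩

H² = I, so H^5 = H: a single Hadamard. With (a, b) = (-0.6607, (0.7433 - 0.1049i)), H gives ((a + b)/√2, (a − b)/√2) = ((0.05841 - 0.07418i), (-0.9928 + 0.07418i)).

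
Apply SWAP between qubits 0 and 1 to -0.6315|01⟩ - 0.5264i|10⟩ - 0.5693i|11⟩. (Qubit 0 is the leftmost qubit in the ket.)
-0.5264i|01⟩ - 0.6315|10⟩ - 0.5693i|11⟩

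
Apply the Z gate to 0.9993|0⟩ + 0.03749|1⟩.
0.9993|0⟩ - 0.03749|1⟩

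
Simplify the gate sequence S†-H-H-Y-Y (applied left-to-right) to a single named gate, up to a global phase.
S†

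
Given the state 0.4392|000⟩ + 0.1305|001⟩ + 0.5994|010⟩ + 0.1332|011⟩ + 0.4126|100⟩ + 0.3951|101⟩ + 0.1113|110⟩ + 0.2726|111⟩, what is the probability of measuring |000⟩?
0.1929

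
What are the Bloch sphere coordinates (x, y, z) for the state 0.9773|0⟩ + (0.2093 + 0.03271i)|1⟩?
(0.4091, 0.06393, 0.9102)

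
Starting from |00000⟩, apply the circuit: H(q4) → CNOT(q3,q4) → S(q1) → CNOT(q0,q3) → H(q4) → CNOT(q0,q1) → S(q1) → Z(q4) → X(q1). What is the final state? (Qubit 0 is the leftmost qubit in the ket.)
|01000⟩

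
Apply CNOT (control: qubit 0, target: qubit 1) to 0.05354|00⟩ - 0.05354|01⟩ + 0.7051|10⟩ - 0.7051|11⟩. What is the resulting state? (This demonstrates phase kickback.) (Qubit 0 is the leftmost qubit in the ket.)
0.05354|00⟩ - 0.05354|01⟩ - 0.7051|10⟩ + 0.7051|11⟩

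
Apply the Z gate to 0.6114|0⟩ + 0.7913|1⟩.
0.6114|0⟩ - 0.7913|1⟩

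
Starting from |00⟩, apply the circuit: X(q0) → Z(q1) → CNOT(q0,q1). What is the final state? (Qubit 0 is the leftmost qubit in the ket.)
|11⟩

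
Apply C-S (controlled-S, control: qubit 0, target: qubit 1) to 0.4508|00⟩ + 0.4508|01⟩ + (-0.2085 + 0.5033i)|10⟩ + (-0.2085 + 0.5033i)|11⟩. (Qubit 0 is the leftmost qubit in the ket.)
0.4508|00⟩ + 0.4508|01⟩ + (-0.2085 + 0.5033i)|10⟩ + (-0.5033 - 0.2085i)|11⟩

C-S leaves the control-|0⟩ kets |00⟩, |01⟩ unchanged and applies S to qubit 1 on the control-|1⟩ pair (|10⟩, |11⟩).
S = [[1, 0], [0, i]].
With a = amp(|10⟩) = (-0.2085 + 0.5033i) and b = amp(|11⟩) = (-0.2085 + 0.5033i):
new amp(|10⟩) = (1)·a = (-0.2085 + 0.5033i)
new amp(|11⟩) = (i)·b = (-0.5033 - 0.2085i)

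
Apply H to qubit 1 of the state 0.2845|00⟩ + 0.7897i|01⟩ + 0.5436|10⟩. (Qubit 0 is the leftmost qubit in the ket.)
(0.2012 + 0.5584i)|00⟩ + (0.2012 - 0.5584i)|01⟩ + 0.3844|10⟩ + 0.3844|11⟩

H on qubit 1 mixes each pair of kets that differ only in qubit 1: amplitudes (a, b) of (|…0…⟩, |…1…⟩) become ((a + b)/√2, (a − b)/√2). Kets absent from the input have amplitude 0.
(|00⟩, |01⟩): (a, b) = (0.2845, 0.7897i) → ((0.2012 + 0.5584i), (0.2012 - 0.5584i))
(|10⟩, |11⟩): (a, b) = (0.5436, 0) → (0.3844, 0.3844)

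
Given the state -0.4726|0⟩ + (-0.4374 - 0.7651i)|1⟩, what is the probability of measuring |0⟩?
0.2234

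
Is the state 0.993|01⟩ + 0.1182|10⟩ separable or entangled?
Entangled

Writing the state as a|00⟩ + b|01⟩ + c|10⟩ + d|11⟩, it is a product state iff ad − bc = 0.
Here (a, b, c, d) = (0, 0.993, 0.1182, 0): ad − bc = (0)(0) − (0.993)(0.1182) = -0.1174 ≠ 0, so the state is entangled.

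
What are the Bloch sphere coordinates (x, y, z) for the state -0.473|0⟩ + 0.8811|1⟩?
(-0.8335, 0, -0.5526)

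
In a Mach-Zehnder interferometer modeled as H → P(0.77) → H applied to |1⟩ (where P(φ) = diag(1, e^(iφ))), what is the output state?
(0.141 - 0.3481i)|0⟩ + (0.859 + 0.3481i)|1⟩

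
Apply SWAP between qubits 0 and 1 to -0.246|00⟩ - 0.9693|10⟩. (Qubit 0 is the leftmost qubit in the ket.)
-0.246|00⟩ - 0.9693|01⟩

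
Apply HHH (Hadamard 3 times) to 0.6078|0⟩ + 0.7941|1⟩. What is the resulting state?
0.9913|0⟩ - 0.1317|1⟩

H² = I, so H^3 = H: a single Hadamard. With (a, b) = (0.6078, 0.7941), H gives ((a + b)/√2, (a − b)/√2) = (0.9913, -0.1317).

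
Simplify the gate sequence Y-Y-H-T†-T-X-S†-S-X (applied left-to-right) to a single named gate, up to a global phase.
H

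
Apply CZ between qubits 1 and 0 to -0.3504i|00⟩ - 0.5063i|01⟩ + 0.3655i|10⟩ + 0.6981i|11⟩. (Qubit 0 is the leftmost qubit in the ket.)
-0.3504i|00⟩ - 0.5063i|01⟩ + 0.3655i|10⟩ - 0.6981i|11⟩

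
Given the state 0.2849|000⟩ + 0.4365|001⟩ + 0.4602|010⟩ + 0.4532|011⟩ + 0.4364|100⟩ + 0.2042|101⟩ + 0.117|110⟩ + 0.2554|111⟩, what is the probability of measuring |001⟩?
0.1905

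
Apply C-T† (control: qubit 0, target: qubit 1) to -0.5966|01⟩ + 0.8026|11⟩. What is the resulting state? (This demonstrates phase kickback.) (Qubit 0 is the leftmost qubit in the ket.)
-0.5966|01⟩ + (0.5675 - 0.5675i)|11⟩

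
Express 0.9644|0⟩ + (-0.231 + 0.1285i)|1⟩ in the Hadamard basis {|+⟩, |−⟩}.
(0.5186 + 0.09086i)|+⟩ + (0.8453 - 0.09086i)|−⟩

With |ψ⟩ = α|0⟩ + β|1⟩, the Hadamard-basis coefficients are ⟨+|ψ⟩ = (α + β)/√2 and ⟨−|ψ⟩ = (α − β)/√2.
Here α = 0.9644, β = (-0.231 + 0.1285i): (α + β)/√2 = (0.5186 + 0.09086i), (α − β)/√2 = (0.8453 - 0.09086i).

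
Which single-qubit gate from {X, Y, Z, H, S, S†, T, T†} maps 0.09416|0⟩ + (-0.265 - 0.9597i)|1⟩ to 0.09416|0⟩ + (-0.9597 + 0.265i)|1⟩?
S†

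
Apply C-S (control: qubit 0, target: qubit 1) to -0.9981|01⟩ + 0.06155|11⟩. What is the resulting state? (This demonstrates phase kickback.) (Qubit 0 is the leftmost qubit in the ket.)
-0.9981|01⟩ + 0.06155i|11⟩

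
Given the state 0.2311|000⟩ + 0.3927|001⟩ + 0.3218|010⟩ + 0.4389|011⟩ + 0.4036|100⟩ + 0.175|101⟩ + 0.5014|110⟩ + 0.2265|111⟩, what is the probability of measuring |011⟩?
0.1926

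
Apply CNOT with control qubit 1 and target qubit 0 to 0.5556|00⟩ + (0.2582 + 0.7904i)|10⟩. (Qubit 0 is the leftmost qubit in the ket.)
0.5556|00⟩ + (0.2582 + 0.7904i)|10⟩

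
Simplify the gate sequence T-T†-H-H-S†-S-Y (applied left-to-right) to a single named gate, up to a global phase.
Y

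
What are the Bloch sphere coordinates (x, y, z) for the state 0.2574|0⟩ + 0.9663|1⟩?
(0.4975, 0, -0.8675)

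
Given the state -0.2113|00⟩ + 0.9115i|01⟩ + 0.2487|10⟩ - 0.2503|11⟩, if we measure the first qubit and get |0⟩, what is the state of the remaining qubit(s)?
-0.2258|0⟩ + 0.9742i|1⟩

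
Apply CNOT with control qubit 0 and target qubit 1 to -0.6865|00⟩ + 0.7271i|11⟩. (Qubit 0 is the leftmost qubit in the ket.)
-0.6865|00⟩ + 0.7271i|10⟩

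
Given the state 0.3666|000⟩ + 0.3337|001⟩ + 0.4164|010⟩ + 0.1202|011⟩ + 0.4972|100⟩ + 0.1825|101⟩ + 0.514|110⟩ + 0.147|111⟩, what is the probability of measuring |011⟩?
0.01445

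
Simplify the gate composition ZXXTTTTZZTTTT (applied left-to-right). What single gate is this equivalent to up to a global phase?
Z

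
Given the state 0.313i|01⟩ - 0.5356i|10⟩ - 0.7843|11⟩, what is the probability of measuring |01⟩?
0.09797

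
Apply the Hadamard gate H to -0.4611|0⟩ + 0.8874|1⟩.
0.3014|0⟩ - 0.9535|1⟩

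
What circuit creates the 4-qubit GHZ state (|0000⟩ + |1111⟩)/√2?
H(q0) → CNOT(q0,q1) → CNOT(q0,q2) → CNOT(q0,q3)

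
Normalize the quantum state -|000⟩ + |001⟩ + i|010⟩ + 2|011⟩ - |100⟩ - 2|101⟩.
-0.2887|000⟩ + 0.2887|001⟩ + 0.2887i|010⟩ + 1/√3|011⟩ - 0.2887|100⟩ - 1/√3|101⟩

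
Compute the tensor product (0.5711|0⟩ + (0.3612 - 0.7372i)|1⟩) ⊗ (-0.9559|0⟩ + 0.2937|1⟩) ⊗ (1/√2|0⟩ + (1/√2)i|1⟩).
-0.386|000⟩ - 0.386i|001⟩ + 0.1186|010⟩ + 0.1186i|011⟩ + (-0.2441 + 0.4983i)|100⟩ + (-0.4983 - 0.2441i)|101⟩ + (0.07501 - 0.1531i)|110⟩ + (0.1531 + 0.07501i)|111⟩

amp(|b₁b₂…⟩) = product of the factor amplitudes for bits b₁, b₂, …; only kets whose every factor amplitude is nonzero survive.
|000⟩: (0.5711)(-0.9559)(1/√2) = -0.386
|001⟩: (0.5711)(-0.9559)((1/√2)i) = -0.386i
|010⟩: (0.5711)(0.2937)(1/√2) = 0.1186
|011⟩: (0.5711)(0.2937)((1/√2)i) = 0.1186i
|100⟩: (0.3612 - 0.7372i)(-0.9559)(1/√2) = (-0.2441 + 0.4983i)
|101⟩: (0.3612 - 0.7372i)(-0.9559)((1/√2)i) = (-0.4983 - 0.2441i)
|110⟩: (0.3612 - 0.7372i)(0.2937)(1/√2) = (0.07501 - 0.1531i)
|111⟩: (0.3612 - 0.7372i)(0.2937)((1/√2)i) = (0.1531 + 0.07501i)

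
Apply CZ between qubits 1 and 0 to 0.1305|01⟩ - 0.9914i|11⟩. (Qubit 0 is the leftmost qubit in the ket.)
0.1305|01⟩ + 0.9914i|11⟩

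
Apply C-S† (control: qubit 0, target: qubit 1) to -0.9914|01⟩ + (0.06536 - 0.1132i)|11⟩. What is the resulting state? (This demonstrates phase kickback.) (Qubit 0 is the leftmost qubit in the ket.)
-0.9914|01⟩ + (-0.1132 - 0.06536i)|11⟩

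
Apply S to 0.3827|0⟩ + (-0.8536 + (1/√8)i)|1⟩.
0.3827|0⟩ + (-1/√8 - 0.8536i)|1⟩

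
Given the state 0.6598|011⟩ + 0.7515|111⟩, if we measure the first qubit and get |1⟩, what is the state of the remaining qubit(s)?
|11⟩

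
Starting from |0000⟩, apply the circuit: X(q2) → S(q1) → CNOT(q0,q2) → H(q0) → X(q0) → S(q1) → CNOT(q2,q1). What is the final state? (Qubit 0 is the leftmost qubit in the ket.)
1/√2|0110⟩ + 1/√2|1110⟩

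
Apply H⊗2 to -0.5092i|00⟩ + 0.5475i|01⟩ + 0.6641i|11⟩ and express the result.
0.3512i|00⟩ - 0.8604i|01⟩ - 0.3129i|10⟩ - 0.1963i|11⟩

H⊗2 gives amp(|y⟩) = (1/2) Σ_x (−1)^(x·y) amp(|x⟩), where x·y is the number of positions in which both x and y have a 1.
|00⟩: (-0.5092i + 0.5475i + 0.6641i)/2 = 0.3512i
|01⟩: (-0.5092i - 0.5475i - 0.6641i)/2 = -0.8604i
|10⟩: (-0.5092i + 0.5475i - 0.6641i)/2 = -0.3129i
|11⟩: (-0.5092i - 0.5475i + 0.6641i)/2 = -0.1963i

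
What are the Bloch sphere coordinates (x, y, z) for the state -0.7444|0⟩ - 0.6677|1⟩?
(0.9941, 0, 0.1083)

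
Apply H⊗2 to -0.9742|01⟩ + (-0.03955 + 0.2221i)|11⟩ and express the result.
(-0.5069 + 0.1111i)|00⟩ + (0.5069 - 0.1111i)|01⟩ + (-0.4673 - 0.1111i)|10⟩ + (0.4673 + 0.1111i)|11⟩

H⊗2 gives amp(|y⟩) = (1/2) Σ_x (−1)^(x·y) amp(|x⟩), where x·y is the number of positions in which both x and y have a 1.
|00⟩: (-0.9742 + (-0.03955 + 0.2221i))/2 = (-0.5069 + 0.1111i)
|01⟩: (0.9742 - (-0.03955 + 0.2221i))/2 = (0.5069 - 0.1111i)
|10⟩: (-0.9742 - (-0.03955 + 0.2221i))/2 = (-0.4673 - 0.1111i)
|11⟩: (0.9742 + (-0.03955 + 0.2221i))/2 = (0.4673 + 0.1111i)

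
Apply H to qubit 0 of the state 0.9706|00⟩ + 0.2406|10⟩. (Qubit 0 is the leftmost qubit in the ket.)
0.8564|00⟩ + 0.5162|10⟩

H on qubit 0 mixes each pair of kets that differ only in qubit 0: amplitudes (a, b) of (|…0…⟩, |…1…⟩) become ((a + b)/√2, (a − b)/√2). Kets absent from the input have amplitude 0.
(|00⟩, |10⟩): (a, b) = (0.9706, 0.2406) → (0.8564, 0.5162)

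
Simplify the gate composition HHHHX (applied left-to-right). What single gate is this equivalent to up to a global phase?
X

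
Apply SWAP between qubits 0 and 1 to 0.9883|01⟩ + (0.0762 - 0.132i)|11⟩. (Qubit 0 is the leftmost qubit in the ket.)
0.9883|10⟩ + (0.0762 - 0.132i)|11⟩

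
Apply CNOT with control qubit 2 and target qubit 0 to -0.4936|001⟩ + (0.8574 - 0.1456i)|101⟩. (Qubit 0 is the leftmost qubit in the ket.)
(0.8574 - 0.1456i)|001⟩ - 0.4936|101⟩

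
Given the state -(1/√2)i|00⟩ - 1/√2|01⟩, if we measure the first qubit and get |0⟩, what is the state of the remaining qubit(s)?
-(1/√2)i|0⟩ - 1/√2|1⟩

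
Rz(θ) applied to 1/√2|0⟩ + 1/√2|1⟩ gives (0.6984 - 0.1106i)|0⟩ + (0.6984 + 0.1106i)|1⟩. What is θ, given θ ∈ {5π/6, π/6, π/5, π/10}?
π/10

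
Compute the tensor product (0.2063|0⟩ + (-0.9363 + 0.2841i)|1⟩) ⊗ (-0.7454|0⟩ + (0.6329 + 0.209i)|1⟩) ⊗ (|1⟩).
-0.1538|001⟩ + (0.1306 + 0.04312i)|011⟩ + (0.6979 - 0.2118i)|101⟩ + (-0.652 - 0.01588i)|111⟩

amp(|b₁b₂…⟩) = product of the factor amplitudes for bits b₁, b₂, …; only kets whose every factor amplitude is nonzero survive.
|001⟩: (0.2063)(-0.7454)(1) = -0.1538
|011⟩: (0.2063)(0.6329 + 0.209i)(1) = (0.1306 + 0.04312i)
|101⟩: (-0.9363 + 0.2841i)(-0.7454)(1) = (0.6979 - 0.2118i)
|111⟩: (-0.9363 + 0.2841i)(0.6329 + 0.209i)(1) = (-0.652 - 0.01588i)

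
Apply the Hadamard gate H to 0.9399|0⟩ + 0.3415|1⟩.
0.9061|0⟩ + 0.4231|1⟩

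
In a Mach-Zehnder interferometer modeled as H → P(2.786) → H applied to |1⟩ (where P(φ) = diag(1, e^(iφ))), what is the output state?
(0.9687 - 0.1741i)|0⟩ + (0.03128 + 0.1741i)|1⟩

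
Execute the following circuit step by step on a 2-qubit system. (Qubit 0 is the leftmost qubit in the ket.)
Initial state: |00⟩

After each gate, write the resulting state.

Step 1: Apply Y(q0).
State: i|10⟩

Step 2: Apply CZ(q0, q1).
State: i|10⟩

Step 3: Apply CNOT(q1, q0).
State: i|10⟩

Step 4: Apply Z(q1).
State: i|10⟩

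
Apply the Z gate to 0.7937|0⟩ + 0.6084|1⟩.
0.7937|0⟩ - 0.6084|1⟩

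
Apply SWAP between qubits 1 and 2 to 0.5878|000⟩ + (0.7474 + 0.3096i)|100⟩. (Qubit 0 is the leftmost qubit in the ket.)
0.5878|000⟩ + (0.7474 + 0.3096i)|100⟩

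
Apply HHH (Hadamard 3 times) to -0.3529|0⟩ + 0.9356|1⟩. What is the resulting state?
0.412|0⟩ - 0.9111|1⟩

H² = I, so H^3 = H: a single Hadamard. With (a, b) = (-0.3529, 0.9356), H gives ((a + b)/√2, (a − b)/√2) = (0.412, -0.9111).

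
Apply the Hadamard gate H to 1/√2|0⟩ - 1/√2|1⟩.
|1⟩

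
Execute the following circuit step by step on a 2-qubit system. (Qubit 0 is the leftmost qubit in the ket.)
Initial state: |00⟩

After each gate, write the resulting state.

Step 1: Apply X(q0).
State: |10⟩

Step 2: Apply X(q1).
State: |11⟩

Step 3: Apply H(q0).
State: 1/√2|01⟩ - 1/√2|11⟩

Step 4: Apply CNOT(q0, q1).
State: 1/√2|01⟩ - 1/√2|10⟩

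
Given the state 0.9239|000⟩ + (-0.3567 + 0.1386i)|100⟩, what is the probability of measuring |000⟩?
0.8536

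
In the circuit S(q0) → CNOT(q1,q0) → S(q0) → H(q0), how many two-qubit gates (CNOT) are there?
1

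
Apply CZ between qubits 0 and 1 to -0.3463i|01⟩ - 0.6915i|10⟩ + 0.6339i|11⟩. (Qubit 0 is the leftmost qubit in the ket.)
-0.3463i|01⟩ - 0.6915i|10⟩ - 0.6339i|11⟩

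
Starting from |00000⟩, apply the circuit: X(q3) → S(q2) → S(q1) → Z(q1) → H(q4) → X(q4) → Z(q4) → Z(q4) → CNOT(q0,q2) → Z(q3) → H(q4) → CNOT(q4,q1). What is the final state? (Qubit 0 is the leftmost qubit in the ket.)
-|00010⟩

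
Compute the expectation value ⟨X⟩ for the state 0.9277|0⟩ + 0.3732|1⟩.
0.6924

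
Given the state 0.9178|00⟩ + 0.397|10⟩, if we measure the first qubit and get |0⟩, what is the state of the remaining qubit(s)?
|0⟩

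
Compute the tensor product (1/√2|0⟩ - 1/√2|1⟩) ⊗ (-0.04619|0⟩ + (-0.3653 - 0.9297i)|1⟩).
-0.03266|00⟩ + (-0.2583 - 0.6574i)|01⟩ + 0.03266|10⟩ + (0.2583 + 0.6574i)|11⟩

amp(|b₁b₂…⟩) = product of the factor amplitudes for bits b₁, b₂, …; only kets whose every factor amplitude is nonzero survive.
|00⟩: (1/√2)(-0.04619) = -0.03266
|01⟩: (1/√2)(-0.3653 - 0.9297i) = (-0.2583 - 0.6574i)
|10⟩: (-1/√2)(-0.04619) = 0.03266
|11⟩: (-1/√2)(-0.3653 - 0.9297i) = (0.2583 + 0.6574i)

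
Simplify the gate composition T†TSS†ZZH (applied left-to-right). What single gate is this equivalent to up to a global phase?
H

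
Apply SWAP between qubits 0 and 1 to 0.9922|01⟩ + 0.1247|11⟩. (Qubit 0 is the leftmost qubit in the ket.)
0.9922|10⟩ + 0.1247|11⟩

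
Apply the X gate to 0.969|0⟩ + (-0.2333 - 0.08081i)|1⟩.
(-0.2333 - 0.08081i)|0⟩ + 0.969|1⟩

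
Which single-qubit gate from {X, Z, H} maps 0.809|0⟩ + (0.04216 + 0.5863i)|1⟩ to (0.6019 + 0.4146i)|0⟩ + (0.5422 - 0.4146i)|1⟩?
H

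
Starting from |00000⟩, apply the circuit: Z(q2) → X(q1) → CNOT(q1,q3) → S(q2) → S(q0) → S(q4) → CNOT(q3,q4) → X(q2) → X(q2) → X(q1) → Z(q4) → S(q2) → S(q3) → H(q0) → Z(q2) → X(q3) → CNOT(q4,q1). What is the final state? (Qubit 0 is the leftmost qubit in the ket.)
-(1/√2)i|01001⟩ - (1/√2)i|11001⟩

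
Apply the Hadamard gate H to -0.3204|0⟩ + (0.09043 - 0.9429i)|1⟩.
(-0.1626 - 0.6667i)|0⟩ + (-0.2905 + 0.6667i)|1⟩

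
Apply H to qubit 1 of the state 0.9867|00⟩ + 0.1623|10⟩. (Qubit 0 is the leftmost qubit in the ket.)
0.6977|00⟩ + 0.6977|01⟩ + 0.1148|10⟩ + 0.1148|11⟩

H on qubit 1 mixes each pair of kets that differ only in qubit 1: amplitudes (a, b) of (|…0…⟩, |…1…⟩) become ((a + b)/√2, (a − b)/√2). Kets absent from the input have amplitude 0.
(|00⟩, |01⟩): (a, b) = (0.9867, 0) → (0.6977, 0.6977)
(|10⟩, |11⟩): (a, b) = (0.1623, 0) → (0.1148, 0.1148)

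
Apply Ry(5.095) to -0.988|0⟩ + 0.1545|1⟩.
0.7322|0⟩ - 0.6811|1⟩

Ry(5.095) = [[cos(θ/2), −sin(θ/2)], [sin(θ/2), cos(θ/2)]]; θ = 5.095, cos(θ/2) ≈ -0.828657, sin(θ/2) ≈ 0.559757.
With a = amp(|0⟩) = -0.988 and b = amp(|1⟩) = 0.1545:
new amp(|0⟩) = (-0.828657)·a + (-0.559757)·b = 0.7322
new amp(|1⟩) = (0.559757)·a + (-0.828657)·b = -0.6811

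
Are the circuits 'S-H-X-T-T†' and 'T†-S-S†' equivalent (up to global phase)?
No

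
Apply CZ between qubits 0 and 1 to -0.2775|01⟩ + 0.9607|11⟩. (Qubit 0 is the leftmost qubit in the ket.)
-0.2775|01⟩ - 0.9607|11⟩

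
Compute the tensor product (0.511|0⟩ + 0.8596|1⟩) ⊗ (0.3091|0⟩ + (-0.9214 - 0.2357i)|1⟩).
0.158|00⟩ + (-0.4708 - 0.1204i)|01⟩ + 0.2657|10⟩ + (-0.792 - 0.2026i)|11⟩

amp(|b₁b₂…⟩) = product of the factor amplitudes for bits b₁, b₂, …; only kets whose every factor amplitude is nonzero survive.
|00⟩: (0.511)(0.3091) = 0.158
|01⟩: (0.511)(-0.9214 - 0.2357i) = (-0.4708 - 0.1204i)
|10⟩: (0.8596)(0.3091) = 0.2657
|11⟩: (0.8596)(-0.9214 - 0.2357i) = (-0.792 - 0.2026i)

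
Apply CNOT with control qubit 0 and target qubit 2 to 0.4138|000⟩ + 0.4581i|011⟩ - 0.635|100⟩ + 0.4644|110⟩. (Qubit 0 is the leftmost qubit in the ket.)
0.4138|000⟩ + 0.4581i|011⟩ - 0.635|101⟩ + 0.4644|111⟩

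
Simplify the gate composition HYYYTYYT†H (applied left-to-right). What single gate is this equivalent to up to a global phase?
Y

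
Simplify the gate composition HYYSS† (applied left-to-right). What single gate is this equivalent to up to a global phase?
H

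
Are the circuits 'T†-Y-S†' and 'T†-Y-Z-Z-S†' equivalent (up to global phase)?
Yes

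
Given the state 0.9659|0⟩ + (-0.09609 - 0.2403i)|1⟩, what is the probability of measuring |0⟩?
0.933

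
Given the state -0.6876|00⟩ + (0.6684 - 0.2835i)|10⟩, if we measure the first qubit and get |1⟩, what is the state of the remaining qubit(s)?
(0.9206 - 0.3905i)|0⟩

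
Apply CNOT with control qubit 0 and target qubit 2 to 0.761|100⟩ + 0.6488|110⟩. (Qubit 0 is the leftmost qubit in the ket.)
0.761|101⟩ + 0.6488|111⟩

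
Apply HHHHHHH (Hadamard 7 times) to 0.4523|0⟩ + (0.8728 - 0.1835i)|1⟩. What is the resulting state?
(0.937 - 0.1298i)|0⟩ + (-0.2973 + 0.1298i)|1⟩

H² = I, so H^7 = H: a single Hadamard. With (a, b) = (0.4523, (0.8728 - 0.1835i)), H gives ((a + b)/√2, (a − b)/√2) = ((0.937 - 0.1298i), (-0.2973 + 0.1298i)).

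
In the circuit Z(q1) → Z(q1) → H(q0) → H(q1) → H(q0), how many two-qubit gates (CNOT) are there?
0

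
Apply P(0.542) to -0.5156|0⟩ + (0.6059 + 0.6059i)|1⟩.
-0.5156|0⟩ + (0.2065 + 0.8316i)|1⟩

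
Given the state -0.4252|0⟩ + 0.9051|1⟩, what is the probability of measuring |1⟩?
0.8192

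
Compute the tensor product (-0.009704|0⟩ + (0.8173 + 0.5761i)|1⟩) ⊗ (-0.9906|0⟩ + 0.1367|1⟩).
0.009613|00⟩ - 0.001327|01⟩ + (-0.8096 - 0.5707i)|10⟩ + (0.1117 + 0.07875i)|11⟩

amp(|b₁b₂…⟩) = product of the factor amplitudes for bits b₁, b₂, …; only kets whose every factor amplitude is nonzero survive.
|00⟩: (-0.009704)(-0.9906) = 0.009613
|01⟩: (-0.009704)(0.1367) = -0.001327
|10⟩: (0.8173 + 0.5761i)(-0.9906) = (-0.8096 - 0.5707i)
|11⟩: (0.8173 + 0.5761i)(0.1367) = (0.1117 + 0.07875i)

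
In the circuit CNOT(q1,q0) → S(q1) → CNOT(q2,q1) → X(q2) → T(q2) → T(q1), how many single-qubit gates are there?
4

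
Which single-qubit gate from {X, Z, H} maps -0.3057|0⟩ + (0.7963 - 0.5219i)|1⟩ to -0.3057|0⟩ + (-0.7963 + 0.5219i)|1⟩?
Z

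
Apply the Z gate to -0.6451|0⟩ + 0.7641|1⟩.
-0.6451|0⟩ - 0.7641|1⟩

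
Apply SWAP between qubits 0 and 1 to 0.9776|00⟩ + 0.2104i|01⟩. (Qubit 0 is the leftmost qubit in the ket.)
0.9776|00⟩ + 0.2104i|10⟩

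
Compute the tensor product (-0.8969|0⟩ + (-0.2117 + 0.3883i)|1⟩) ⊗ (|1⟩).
-0.8969|01⟩ + (-0.2117 + 0.3883i)|11⟩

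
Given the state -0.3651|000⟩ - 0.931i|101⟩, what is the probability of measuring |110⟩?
0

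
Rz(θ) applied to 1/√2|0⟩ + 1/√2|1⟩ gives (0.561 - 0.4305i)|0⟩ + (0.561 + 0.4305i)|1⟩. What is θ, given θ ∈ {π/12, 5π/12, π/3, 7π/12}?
5π/12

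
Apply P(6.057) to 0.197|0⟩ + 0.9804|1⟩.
0.197|0⟩ + (0.9554 - 0.2199i)|1⟩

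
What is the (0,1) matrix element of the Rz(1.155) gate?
0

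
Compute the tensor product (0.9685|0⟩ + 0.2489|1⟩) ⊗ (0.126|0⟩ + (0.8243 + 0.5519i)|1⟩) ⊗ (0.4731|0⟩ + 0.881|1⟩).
0.05773|000⟩ + 0.1075|001⟩ + (0.3777 + 0.2529i)|010⟩ + (0.7033 + 0.4709i)|011⟩ + 0.01484|100⟩ + 0.02763|101⟩ + (0.09707 + 0.06499i)|110⟩ + (0.1808 + 0.121i)|111⟩

amp(|b₁b₂…⟩) = product of the factor amplitudes for bits b₁, b₂, …; only kets whose every factor amplitude is nonzero survive.
|000⟩: (0.9685)(0.126)(0.4731) = 0.05773
|001⟩: (0.9685)(0.126)(0.881) = 0.1075
|010⟩: (0.9685)(0.8243 + 0.5519i)(0.4731) = (0.3777 + 0.2529i)
|011⟩: (0.9685)(0.8243 + 0.5519i)(0.881) = (0.7033 + 0.4709i)
|100⟩: (0.2489)(0.126)(0.4731) = 0.01484
|101⟩: (0.2489)(0.126)(0.881) = 0.02763
|110⟩: (0.2489)(0.8243 + 0.5519i)(0.4731) = (0.09707 + 0.06499i)
|111⟩: (0.2489)(0.8243 + 0.5519i)(0.881) = (0.1808 + 0.121i)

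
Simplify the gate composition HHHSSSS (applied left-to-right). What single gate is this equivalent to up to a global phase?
H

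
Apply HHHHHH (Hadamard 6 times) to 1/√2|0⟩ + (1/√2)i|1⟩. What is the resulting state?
1/√2|0⟩ + (1/√2)i|1⟩

H² = I, so an even number of Hadamards cancels: H^6 = I and the state is unchanged.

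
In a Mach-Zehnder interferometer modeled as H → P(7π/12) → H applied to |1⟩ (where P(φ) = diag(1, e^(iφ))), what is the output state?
(0.6294 - 0.483i)|0⟩ + (0.3706 + 0.483i)|1⟩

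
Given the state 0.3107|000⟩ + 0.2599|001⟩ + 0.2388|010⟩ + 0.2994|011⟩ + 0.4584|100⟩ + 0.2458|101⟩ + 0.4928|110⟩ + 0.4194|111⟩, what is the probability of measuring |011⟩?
0.08964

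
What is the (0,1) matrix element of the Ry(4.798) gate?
-0.6762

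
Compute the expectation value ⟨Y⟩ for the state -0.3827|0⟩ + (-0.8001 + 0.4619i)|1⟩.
-0.3535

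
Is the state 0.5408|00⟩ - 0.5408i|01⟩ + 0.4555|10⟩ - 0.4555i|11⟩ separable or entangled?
Separable

Writing the state as a|00⟩ + b|01⟩ + c|10⟩ + d|11⟩, it is a product state iff ad − bc = 0.
Here (a, b, c, d) = (0.5408, -0.5408i, 0.4555, -0.4555i): ad − bc = (0.5408)(-0.4555i) − (-0.5408i)(0.4555) = 0, so the state is separable.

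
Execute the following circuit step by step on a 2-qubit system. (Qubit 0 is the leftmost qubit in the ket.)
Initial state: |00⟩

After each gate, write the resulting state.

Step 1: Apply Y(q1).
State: i|01⟩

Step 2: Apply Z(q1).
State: -i|01⟩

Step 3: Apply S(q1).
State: |01⟩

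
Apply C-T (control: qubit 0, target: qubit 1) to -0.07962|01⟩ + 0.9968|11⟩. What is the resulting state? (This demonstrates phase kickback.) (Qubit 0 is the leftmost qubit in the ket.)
-0.07962|01⟩ + (0.7048 + 0.7048i)|11⟩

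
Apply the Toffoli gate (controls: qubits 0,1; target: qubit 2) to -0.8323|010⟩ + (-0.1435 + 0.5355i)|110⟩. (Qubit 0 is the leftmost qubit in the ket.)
-0.8323|010⟩ + (-0.1435 + 0.5355i)|111⟩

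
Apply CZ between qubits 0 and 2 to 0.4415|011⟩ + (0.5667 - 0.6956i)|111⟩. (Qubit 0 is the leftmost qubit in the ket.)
0.4415|011⟩ + (-0.5667 + 0.6956i)|111⟩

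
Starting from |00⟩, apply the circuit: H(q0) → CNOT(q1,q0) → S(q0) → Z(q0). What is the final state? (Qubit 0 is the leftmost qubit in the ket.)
1/√2|00⟩ - (1/√2)i|10⟩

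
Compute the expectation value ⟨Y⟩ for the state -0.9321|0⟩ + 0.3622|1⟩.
0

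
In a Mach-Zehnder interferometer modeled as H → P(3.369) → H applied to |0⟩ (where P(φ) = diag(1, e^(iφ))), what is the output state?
(0.01287 - 0.1127i)|0⟩ + (0.9871 + 0.1127i)|1⟩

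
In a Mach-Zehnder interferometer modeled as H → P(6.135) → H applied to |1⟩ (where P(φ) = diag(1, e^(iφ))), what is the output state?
(0.00548 + 0.07382i)|0⟩ + (0.9945 - 0.07382i)|1⟩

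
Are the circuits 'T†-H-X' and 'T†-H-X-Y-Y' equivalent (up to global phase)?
Yes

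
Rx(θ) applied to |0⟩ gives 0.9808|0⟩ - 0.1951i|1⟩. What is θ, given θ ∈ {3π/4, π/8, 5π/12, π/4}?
π/8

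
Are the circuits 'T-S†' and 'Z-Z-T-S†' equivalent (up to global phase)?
Yes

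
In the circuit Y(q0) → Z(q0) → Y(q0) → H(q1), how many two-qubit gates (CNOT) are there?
0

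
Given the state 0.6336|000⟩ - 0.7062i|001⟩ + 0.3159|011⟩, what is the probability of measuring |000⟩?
0.4014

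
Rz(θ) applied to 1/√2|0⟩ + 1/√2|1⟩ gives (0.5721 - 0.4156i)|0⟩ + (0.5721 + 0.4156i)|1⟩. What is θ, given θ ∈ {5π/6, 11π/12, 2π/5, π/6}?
2π/5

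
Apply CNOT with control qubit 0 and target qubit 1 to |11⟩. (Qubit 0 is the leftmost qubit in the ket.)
|10⟩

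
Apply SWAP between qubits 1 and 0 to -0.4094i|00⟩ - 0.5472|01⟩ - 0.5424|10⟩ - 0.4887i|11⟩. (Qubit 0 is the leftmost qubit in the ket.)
-0.4094i|00⟩ - 0.5424|01⟩ - 0.5472|10⟩ - 0.4887i|11⟩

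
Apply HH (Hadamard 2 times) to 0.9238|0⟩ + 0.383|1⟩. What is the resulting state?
0.9238|0⟩ + 0.383|1⟩

H² = I, so an even number of Hadamards cancels: H^2 = I and the state is unchanged.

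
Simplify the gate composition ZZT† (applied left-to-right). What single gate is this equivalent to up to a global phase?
T†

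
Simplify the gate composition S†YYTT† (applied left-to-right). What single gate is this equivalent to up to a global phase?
S†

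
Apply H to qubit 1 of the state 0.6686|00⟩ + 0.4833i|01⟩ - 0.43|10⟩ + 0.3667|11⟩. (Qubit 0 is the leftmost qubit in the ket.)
(0.4728 + 0.3417i)|00⟩ + (0.4728 - 0.3417i)|01⟩ - 0.04476|10⟩ - 0.5634|11⟩

H on qubit 1 mixes each pair of kets that differ only in qubit 1: amplitudes (a, b) of (|…0…⟩, |…1…⟩) become ((a + b)/√2, (a − b)/√2). Kets absent from the input have amplitude 0.
(|00⟩, |01⟩): (a, b) = (0.6686, 0.4833i) → ((0.4728 + 0.3417i), (0.4728 - 0.3417i))
(|10⟩, |11⟩): (a, b) = (-0.43, 0.3667) → (-0.04476, -0.5634)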